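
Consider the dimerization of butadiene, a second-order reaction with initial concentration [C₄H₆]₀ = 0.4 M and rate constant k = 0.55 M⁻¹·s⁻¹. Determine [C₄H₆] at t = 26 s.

0.05952 M

Step 1: For a second-order reaction: 1/[C₄H₆] = 1/[C₄H₆]₀ + kt
Step 2: 1/[C₄H₆] = 1/0.4 + 0.55 × 26
Step 3: 1/[C₄H₆] = 2.5 + 14.3 = 16.8
Step 4: [C₄H₆] = 1/16.8 = 0.05952 M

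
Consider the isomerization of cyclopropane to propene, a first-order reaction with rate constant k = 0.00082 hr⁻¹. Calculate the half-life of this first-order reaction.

845.3 hr

Step 1: For a first-order reaction, t₁/₂ = ln(2)/k
Step 2: t₁/₂ = ln(2)/0.00082
Step 3: t₁/₂ = 0.6931/0.00082 = 845.3 hr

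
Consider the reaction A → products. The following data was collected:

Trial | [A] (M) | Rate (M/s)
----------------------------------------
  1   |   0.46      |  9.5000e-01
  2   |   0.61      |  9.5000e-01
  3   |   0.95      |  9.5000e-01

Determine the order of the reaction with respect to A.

zeroth order (0)

Step 1: Compare trials - when concentration changes, rate stays constant.
Step 2: rate₂/rate₁ = 9.5000e-01/9.5000e-01 = 1
Step 3: [A]₂/[A]₁ = 0.61/0.46 = 1.326
Step 4: Since rate ratio ≈ (conc ratio)^0, the reaction is zeroth order.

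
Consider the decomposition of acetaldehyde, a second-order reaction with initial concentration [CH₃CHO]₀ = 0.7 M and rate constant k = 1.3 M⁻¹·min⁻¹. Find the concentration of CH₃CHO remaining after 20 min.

0.03646 M

Step 1: For a second-order reaction: 1/[CH₃CHO] = 1/[CH₃CHO]₀ + kt
Step 2: 1/[CH₃CHO] = 1/0.7 + 1.3 × 20
Step 3: 1/[CH₃CHO] = 1.429 + 26 = 27.43
Step 4: [CH₃CHO] = 1/27.43 = 0.03646 M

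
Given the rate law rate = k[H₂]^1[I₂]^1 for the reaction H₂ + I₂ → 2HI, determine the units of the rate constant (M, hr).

M⁻¹·hr⁻¹

Step 1: Overall order = 1 + 1 = 2.
Step 2: rate has units M·hr⁻¹; [H₂]^1[I₂]^1 has units M^2.
Step 3: k = rate/([H₂]^1[I₂]^1), so units of k = M^(1-2)·hr⁻¹ = M⁻¹·hr⁻¹.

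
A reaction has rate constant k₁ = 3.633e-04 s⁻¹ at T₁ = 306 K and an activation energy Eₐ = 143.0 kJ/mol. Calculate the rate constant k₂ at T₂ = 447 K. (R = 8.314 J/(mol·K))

1.822e+04 s⁻¹

Step 1: Use the two-temperature Arrhenius form: ln(k₂/k₁) = -Eₐ/R × (1/T₂ - 1/T₁)
Step 2: Convert Eₐ to J/mol: 143.0 kJ/mol = 143000 J/mol
Step 3: 1/T₂ - 1/T₁ = 1/447 - 1/306 = -1.030837e-03 K⁻¹
Step 4: ln(k₂/k₁) = -143000/8.314 × -1.030837e-03 = 17.73030
Step 5: k₂ = k₁ × exp(17.73030) = 3.633e-04 × 5.01385e+07 = 1.822e+04 s⁻¹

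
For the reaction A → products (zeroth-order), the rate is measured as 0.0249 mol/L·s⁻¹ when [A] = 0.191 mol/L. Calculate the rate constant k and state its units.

0.0249 mol/L·s⁻¹

Step 1: For a zeroth-order reaction, rate = k (independent of concentration).
Step 2: k = rate = 0.0249 mol/L·s⁻¹.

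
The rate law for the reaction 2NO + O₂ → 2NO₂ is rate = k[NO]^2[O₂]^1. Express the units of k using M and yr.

M⁻²·yr⁻¹

Step 1: Overall order = 2 + 1 = 3.
Step 2: rate has units M·yr⁻¹; [NO]^2[O₂]^1 has units M^3.
Step 3: k = rate/([NO]^2[O₂]^1), so units of k = M^(1-3)·yr⁻¹ = M⁻²·yr⁻¹.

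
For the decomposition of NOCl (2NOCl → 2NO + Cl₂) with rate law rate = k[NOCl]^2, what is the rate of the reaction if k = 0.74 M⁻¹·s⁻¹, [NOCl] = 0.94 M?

0.6539 M/s

Step 1: Identify the rate law: rate = k[NOCl]^2
Step 2: Substitute values: rate = 0.74 × (0.94)^2
Step 3: Calculate: rate = 0.74 × 0.8836 = 0.653864 M/s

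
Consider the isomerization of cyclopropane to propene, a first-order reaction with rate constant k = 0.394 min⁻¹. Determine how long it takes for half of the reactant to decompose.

1.759 min

Step 1: For a first-order reaction, t₁/₂ = ln(2)/k
Step 2: t₁/₂ = ln(2)/0.394
Step 3: t₁/₂ = 0.6931/0.394 = 1.759 min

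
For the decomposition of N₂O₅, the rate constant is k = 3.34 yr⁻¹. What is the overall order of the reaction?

first order (1)

Step 1: The units of k for an nth-order reaction are (concentration)^(1-n)·(time)⁻¹.
Step 2: Here k has units yr⁻¹, so the concentration exponent is 0.
Step 3: 1 - n = 0 ⇒ n = 1. The reaction is first order.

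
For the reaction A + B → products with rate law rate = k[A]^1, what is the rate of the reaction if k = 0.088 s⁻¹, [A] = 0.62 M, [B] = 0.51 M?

0.05456 M/s

Step 1: The rate law is rate = k[A]^1
Step 2: Note that the rate does not depend on [B] (zero order in B).
Step 3: rate = 0.088 × (0.62)^1 = 0.05456 M/s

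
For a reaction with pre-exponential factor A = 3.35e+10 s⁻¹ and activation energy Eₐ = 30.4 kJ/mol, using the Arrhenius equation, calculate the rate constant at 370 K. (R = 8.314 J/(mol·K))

1.71e+06 s⁻¹

Step 1: Use the Arrhenius equation: k = A × exp(-Eₐ/RT)
Step 2: Convert Eₐ to J/mol: 30.4 kJ/mol = 30400 J/mol
Step 3: Calculate the exponent: -Eₐ/(RT) = -30400/(8.314 × 370) = -9.88239
Step 4: k = 3.35e+10 × exp(-9.88239)
Step 5: k = 3.35e+10 × 5.10661e-05 = 1.7107e+06 s⁻¹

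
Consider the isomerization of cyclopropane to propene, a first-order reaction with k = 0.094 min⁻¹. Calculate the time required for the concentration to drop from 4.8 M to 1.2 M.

14.75 min

Step 1: For first-order: t = ln([cyclopropane]₀/[cyclopropane])/k
Step 2: t = ln(4.8/1.2)/0.094
Step 3: t = ln(4)/0.094
Step 4: t = 1.386/0.094 = 14.75 min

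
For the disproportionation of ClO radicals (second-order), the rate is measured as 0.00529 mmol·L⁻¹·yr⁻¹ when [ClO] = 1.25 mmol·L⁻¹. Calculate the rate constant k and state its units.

0.003386 (mmol·L⁻¹)⁻¹·yr⁻¹

Step 1: rate = k[ClO]^2, so k = rate / [ClO]^2.
Step 2: k = 0.00529 / (1.25)^2 = 0.00529 / 1.562.
Step 3: k = 0.003386 (mmol·L⁻¹)⁻¹·yr⁻¹.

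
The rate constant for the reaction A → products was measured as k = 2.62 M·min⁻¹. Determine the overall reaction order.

zeroth order (0)

Step 1: The units of k for an nth-order reaction are (concentration)^(1-n)·(time)⁻¹.
Step 2: Here k has units M·min⁻¹, so the concentration exponent is 1.
Step 3: 1 - n = 1 ⇒ n = 0. The reaction is zeroth order.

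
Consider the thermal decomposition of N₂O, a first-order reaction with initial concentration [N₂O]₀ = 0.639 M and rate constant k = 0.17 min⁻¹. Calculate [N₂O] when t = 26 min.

0.00769 M

Step 1: For a first-order reaction: [N₂O] = [N₂O]₀ × e^(-kt)
Step 2: [N₂O] = 0.639 × e^(-0.17 × 26)
Step 3: [N₂O] = 0.639 × e^(-4.42)
Step 4: [N₂O] = 0.639 × 0.0120342 = 0.00769 M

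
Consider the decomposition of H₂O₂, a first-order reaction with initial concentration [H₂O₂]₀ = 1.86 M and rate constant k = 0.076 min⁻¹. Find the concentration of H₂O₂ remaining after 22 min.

0.3494 M

Step 1: For a first-order reaction: [H₂O₂] = [H₂O₂]₀ × e^(-kt)
Step 2: [H₂O₂] = 1.86 × e^(-0.076 × 22)
Step 3: [H₂O₂] = 1.86 × e^(-1.672)
Step 4: [H₂O₂] = 1.86 × 0.187871 = 0.3494 M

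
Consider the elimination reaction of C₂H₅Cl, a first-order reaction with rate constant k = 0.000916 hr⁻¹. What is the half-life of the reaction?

756.7 hr

Step 1: For a first-order reaction, t₁/₂ = ln(2)/k
Step 2: t₁/₂ = ln(2)/0.000916
Step 3: t₁/₂ = 0.6931/0.000916 = 756.7 hr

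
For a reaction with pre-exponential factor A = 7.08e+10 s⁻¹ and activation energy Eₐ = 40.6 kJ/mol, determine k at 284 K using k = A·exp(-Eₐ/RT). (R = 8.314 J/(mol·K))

2.41e+03 s⁻¹

Step 1: Use the Arrhenius equation: k = A × exp(-Eₐ/RT)
Step 2: Convert Eₐ to J/mol: 40.6 kJ/mol = 40600 J/mol
Step 3: Calculate the exponent: -Eₐ/(RT) = -40600/(8.314 × 284) = -17.19482
Step 4: k = 7.08e+10 × exp(-17.19482)
Step 5: k = 7.08e+10 × 3.40710e-08 = 2.4122e+03 s⁻¹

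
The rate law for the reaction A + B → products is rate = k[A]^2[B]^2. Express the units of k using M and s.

M⁻³·s⁻¹

Step 1: Overall order = 2 + 2 = 4.
Step 2: rate has units M·s⁻¹; [A]^2[B]^2 has units M^4.
Step 3: k = rate/([A]^2[B]^2), so units of k = M^(1-4)·s⁻¹ = M⁻³·s⁻¹.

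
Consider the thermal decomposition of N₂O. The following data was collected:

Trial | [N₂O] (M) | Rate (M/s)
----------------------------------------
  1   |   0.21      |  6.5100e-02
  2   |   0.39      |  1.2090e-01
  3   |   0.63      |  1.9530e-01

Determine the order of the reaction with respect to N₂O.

first order (1)

Step 1: Compare trials to find order n where rate₂/rate₁ = ([N₂O]₂/[N₂O]₁)^n
Step 2: rate₂/rate₁ = 1.2090e-01/6.5100e-02 = 1.857
Step 3: [N₂O]₂/[N₂O]₁ = 0.39/0.21 = 1.857
Step 4: n = ln(1.857)/ln(1.857) = 1.00 ≈ 1
Step 5: The reaction is first order in N₂O.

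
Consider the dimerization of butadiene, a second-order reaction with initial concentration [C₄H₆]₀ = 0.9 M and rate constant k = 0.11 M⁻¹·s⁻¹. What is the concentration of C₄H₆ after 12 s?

0.4113 M

Step 1: For a second-order reaction: 1/[C₄H₆] = 1/[C₄H₆]₀ + kt
Step 2: 1/[C₄H₆] = 1/0.9 + 0.11 × 12
Step 3: 1/[C₄H₆] = 1.111 + 1.32 = 2.431
Step 4: [C₄H₆] = 1/2.431 = 0.4113 M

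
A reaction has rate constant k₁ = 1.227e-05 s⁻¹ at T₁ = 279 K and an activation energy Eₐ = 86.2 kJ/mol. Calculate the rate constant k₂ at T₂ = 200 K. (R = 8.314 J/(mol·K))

5.175e-12 s⁻¹

Step 1: Use the two-temperature Arrhenius form: ln(k₂/k₁) = -Eₐ/R × (1/T₂ - 1/T₁)
Step 2: Convert Eₐ to J/mol: 86.2 kJ/mol = 86200 J/mol
Step 3: 1/T₂ - 1/T₁ = 1/200 - 1/279 = 1.415771e-03 K⁻¹
Step 4: ln(k₂/k₁) = -86200/8.314 × 1.415771e-03 = -14.67879
Step 5: k₂ = k₁ × exp(-14.67879) = 1.227e-05 × 4.21777e-07 = 5.175e-12 s⁻¹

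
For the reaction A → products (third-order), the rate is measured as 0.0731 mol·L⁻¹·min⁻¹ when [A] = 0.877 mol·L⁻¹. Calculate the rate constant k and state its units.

0.1084 (mol·L⁻¹)⁻²·min⁻¹

Step 1: rate = k[A]^3, so k = rate / [A]^3.
Step 2: k = 0.0731 / (0.877)^3 = 0.0731 / 0.6745.
Step 3: k = 0.1084 (mol·L⁻¹)⁻²·min⁻¹.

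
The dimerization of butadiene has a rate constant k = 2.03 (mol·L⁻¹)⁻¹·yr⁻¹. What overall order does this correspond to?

second order (2)

Step 1: The units of k for an nth-order reaction are (concentration)^(1-n)·(time)⁻¹.
Step 2: Here k has units (mol·L⁻¹)⁻¹·yr⁻¹, so the concentration exponent is -1.
Step 3: 1 - n = -1 ⇒ n = 2. The reaction is second order.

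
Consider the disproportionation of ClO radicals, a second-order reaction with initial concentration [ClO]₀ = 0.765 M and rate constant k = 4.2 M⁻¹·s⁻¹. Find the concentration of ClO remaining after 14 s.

0.01664 M

Step 1: For a second-order reaction: 1/[ClO] = 1/[ClO]₀ + kt
Step 2: 1/[ClO] = 1/0.765 + 4.2 × 14
Step 3: 1/[ClO] = 1.307 + 58.8 = 60.11
Step 4: [ClO] = 1/60.11 = 0.01664 M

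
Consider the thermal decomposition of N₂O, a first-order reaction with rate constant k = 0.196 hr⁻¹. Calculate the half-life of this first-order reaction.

3.536 hr

Step 1: For a first-order reaction, t₁/₂ = ln(2)/k
Step 2: t₁/₂ = ln(2)/0.196
Step 3: t₁/₂ = 0.6931/0.196 = 3.536 hr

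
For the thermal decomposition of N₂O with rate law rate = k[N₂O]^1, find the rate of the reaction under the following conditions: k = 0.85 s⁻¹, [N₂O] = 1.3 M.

1.105 M/s

Step 1: Identify the rate law: rate = k[N₂O]^1
Step 2: Substitute values: rate = 0.85 × (1.3)^1
Step 3: Calculate: rate = 0.85 × 1.3 = 1.105 M/s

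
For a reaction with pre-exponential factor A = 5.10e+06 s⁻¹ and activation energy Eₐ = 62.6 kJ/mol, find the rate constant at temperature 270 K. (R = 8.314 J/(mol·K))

3.95e-06 s⁻¹

Step 1: Use the Arrhenius equation: k = A × exp(-Eₐ/RT)
Step 2: Convert Eₐ to J/mol: 62.6 kJ/mol = 62600 J/mol
Step 3: Calculate the exponent: -Eₐ/(RT) = -62600/(8.314 × 270) = -27.88692
Step 4: k = 5.10e+06 × exp(-27.88692)
Step 5: k = 5.10e+06 × 7.74220e-13 = 3.9485e-06 s⁻¹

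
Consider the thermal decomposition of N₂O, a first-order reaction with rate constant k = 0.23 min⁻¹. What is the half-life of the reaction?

3.014 min

Step 1: For a first-order reaction, t₁/₂ = ln(2)/k
Step 2: t₁/₂ = ln(2)/0.23
Step 3: t₁/₂ = 0.6931/0.23 = 3.014 min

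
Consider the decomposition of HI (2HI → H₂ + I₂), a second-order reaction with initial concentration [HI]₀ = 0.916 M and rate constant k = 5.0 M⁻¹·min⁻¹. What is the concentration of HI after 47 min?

0.004236 M

Step 1: For a second-order reaction: 1/[HI] = 1/[HI]₀ + kt
Step 2: 1/[HI] = 1/0.916 + 5.0 × 47
Step 3: 1/[HI] = 1.092 + 235 = 236.1
Step 4: [HI] = 1/236.1 = 0.004236 M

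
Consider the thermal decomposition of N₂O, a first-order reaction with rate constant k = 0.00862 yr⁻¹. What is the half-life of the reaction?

80.41 yr

Step 1: For a first-order reaction, t₁/₂ = ln(2)/k
Step 2: t₁/₂ = ln(2)/0.00862
Step 3: t₁/₂ = 0.6931/0.00862 = 80.41 yr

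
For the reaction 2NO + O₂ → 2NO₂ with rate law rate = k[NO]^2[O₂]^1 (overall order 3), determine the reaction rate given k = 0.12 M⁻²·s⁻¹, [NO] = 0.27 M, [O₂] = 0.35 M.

0.003062 M/s

Step 1: The rate law is rate = k[NO]^2[O₂]^1, overall order = 2+1 = 3
Step 2: Substitute values: rate = 0.12 × (0.27)^2 × (0.35)^1
Step 3: rate = 0.12 × 0.0729 × 0.35 = 0.0030618 M/s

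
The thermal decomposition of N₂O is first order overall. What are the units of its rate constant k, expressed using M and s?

s⁻¹

Step 1: For overall order n, rate = k × (concentration)^n.
Step 2: Rate has units M·s⁻¹; concentration term has units M^1.
Step 3: k = rate / (concentration)^n, so units of k = M^(1-1)·s⁻¹ = s⁻¹.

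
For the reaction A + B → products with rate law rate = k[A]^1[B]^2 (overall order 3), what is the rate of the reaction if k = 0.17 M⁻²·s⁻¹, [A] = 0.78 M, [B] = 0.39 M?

0.02017 M/s

Step 1: The rate law is rate = k[A]^1[B]^2, overall order = 1+2 = 3
Step 2: Substitute values: rate = 0.17 × (0.78)^1 × (0.39)^2
Step 3: rate = 0.17 × 0.78 × 0.1521 = 0.0201685 M/s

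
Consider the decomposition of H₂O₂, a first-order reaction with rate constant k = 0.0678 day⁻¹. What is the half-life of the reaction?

10.22 day

Step 1: For a first-order reaction, t₁/₂ = ln(2)/k
Step 2: t₁/₂ = ln(2)/0.0678
Step 3: t₁/₂ = 0.6931/0.0678 = 10.22 day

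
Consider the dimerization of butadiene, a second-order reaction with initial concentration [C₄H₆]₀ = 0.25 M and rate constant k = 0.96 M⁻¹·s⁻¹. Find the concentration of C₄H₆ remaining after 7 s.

0.09328 M

Step 1: For a second-order reaction: 1/[C₄H₆] = 1/[C₄H₆]₀ + kt
Step 2: 1/[C₄H₆] = 1/0.25 + 0.96 × 7
Step 3: 1/[C₄H₆] = 4 + 6.72 = 10.72
Step 4: [C₄H₆] = 1/10.72 = 0.09328 M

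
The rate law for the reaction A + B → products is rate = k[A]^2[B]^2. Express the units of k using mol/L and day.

(mol/L)⁻³·day⁻¹

Step 1: Overall order = 2 + 2 = 4.
Step 2: rate has units mol/L·day⁻¹; [A]^2[B]^2 has units (mol/L)^4.
Step 3: k = rate/([A]^2[B]^2), so units of k = (mol/L)^(1-4)·day⁻¹ = (mol/L)⁻³·day⁻¹.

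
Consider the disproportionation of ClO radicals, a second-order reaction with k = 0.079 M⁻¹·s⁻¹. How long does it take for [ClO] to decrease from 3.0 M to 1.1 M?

7.288 s

Step 1: For second-order: t = (1/[ClO] - 1/[ClO]₀)/k
Step 2: t = (1/1.1 - 1/3.0)/0.079
Step 3: t = (0.9091 - 0.3333)/0.079
Step 4: t = 0.5758/0.079 = 7.288 s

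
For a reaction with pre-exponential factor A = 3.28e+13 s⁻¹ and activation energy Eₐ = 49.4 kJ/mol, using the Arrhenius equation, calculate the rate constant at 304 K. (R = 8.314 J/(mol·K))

1.07e+05 s⁻¹

Step 1: Use the Arrhenius equation: k = A × exp(-Eₐ/RT)
Step 2: Convert Eₐ to J/mol: 49.4 kJ/mol = 49400 J/mol
Step 3: Calculate the exponent: -Eₐ/(RT) = -49400/(8.314 × 304) = -19.54535
Step 4: k = 3.28e+13 × exp(-19.54535)
Step 5: k = 3.28e+13 × 3.24760e-09 = 1.0652e+05 s⁻¹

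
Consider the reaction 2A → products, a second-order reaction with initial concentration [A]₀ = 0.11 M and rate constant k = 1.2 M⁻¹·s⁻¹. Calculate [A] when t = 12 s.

0.04257 M

Step 1: For a second-order reaction: 1/[A] = 1/[A]₀ + kt
Step 2: 1/[A] = 1/0.11 + 1.2 × 12
Step 3: 1/[A] = 9.091 + 14.4 = 23.49
Step 4: [A] = 1/23.49 = 0.04257 M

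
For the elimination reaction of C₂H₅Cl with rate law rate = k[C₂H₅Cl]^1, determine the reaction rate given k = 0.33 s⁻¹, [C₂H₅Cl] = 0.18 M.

0.0594 M/s

Step 1: Identify the rate law: rate = k[C₂H₅Cl]^1
Step 2: Substitute values: rate = 0.33 × (0.18)^1
Step 3: Calculate: rate = 0.33 × 0.18 = 0.0594 M/s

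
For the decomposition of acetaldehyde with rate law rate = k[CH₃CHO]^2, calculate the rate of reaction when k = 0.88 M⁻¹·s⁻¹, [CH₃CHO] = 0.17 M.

0.02543 M/s

Step 1: Identify the rate law: rate = k[CH₃CHO]^2
Step 2: Substitute values: rate = 0.88 × (0.17)^2
Step 3: Calculate: rate = 0.88 × 0.0289 = 0.025432 M/s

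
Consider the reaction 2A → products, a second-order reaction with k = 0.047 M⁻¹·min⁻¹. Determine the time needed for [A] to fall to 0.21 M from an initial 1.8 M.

89.5 min

Step 1: For second-order: t = (1/[A] - 1/[A]₀)/k
Step 2: t = (1/0.21 - 1/1.8)/0.047
Step 3: t = (4.762 - 0.5556)/0.047
Step 4: t = 4.206/0.047 = 89.5 min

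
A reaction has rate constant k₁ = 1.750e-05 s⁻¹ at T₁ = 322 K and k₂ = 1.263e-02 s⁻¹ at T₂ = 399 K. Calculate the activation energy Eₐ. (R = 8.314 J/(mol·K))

91.3 kJ/mol

Step 1: Use the two-temperature Arrhenius form: ln(k₂/k₁) = -Eₐ/R × (1/T₂ - 1/T₁)
Step 2: ln(k₂/k₁) = ln(1.263e-02/1.750e-05) = ln(721.714) = 6.58163
Step 3: 1/T₂ - 1/T₁ = 1/399 - 1/322 = -5.993244e-04 K⁻¹
Step 4: Eₐ = -R × ln(k₂/k₁) / (1/T₂ - 1/T₁) = -8.314 × 6.58163 / -5.993244e-04
Step 5: Eₐ = 9.1302e+04 J/mol = 91.3 kJ/mol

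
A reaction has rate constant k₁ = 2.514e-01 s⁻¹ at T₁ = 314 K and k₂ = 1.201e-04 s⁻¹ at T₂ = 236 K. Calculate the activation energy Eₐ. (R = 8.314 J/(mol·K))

60.4 kJ/mol

Step 1: Use the two-temperature Arrhenius form: ln(k₂/k₁) = -Eₐ/R × (1/T₂ - 1/T₁)
Step 2: ln(k₂/k₁) = ln(1.201e-04/2.514e-01) = ln(0.000477725) = -7.64648
Step 3: 1/T₂ - 1/T₁ = 1/236 - 1/314 = 1.052575e-03 K⁻¹
Step 4: Eₐ = -R × ln(k₂/k₁) / (1/T₂ - 1/T₁) = -8.314 × -7.64648 / 1.052575e-03
Step 5: Eₐ = 6.0397e+04 J/mol = 60.4 kJ/mol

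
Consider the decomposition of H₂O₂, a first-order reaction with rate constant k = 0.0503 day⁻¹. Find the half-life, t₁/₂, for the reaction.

13.78 day

Step 1: For a first-order reaction, t₁/₂ = ln(2)/k
Step 2: t₁/₂ = ln(2)/0.0503
Step 3: t₁/₂ = 0.6931/0.0503 = 13.78 day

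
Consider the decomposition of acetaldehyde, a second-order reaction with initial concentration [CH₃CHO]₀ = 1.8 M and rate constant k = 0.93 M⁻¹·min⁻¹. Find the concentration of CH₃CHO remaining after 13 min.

0.07908 M

Step 1: For a second-order reaction: 1/[CH₃CHO] = 1/[CH₃CHO]₀ + kt
Step 2: 1/[CH₃CHO] = 1/1.8 + 0.93 × 13
Step 3: 1/[CH₃CHO] = 0.5556 + 12.09 = 12.65
Step 4: [CH₃CHO] = 1/12.65 = 0.07908 M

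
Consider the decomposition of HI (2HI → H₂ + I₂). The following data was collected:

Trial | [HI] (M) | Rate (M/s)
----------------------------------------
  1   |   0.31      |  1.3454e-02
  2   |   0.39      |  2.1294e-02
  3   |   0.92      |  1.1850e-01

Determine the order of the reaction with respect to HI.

second order (2)

Step 1: Compare trials to find order n where rate₂/rate₁ = ([HI]₂/[HI]₁)^n
Step 2: rate₂/rate₁ = 2.1294e-02/1.3454e-02 = 1.583
Step 3: [HI]₂/[HI]₁ = 0.39/0.31 = 1.258
Step 4: n = ln(1.583)/ln(1.258) = 2.00 ≈ 2
Step 5: The reaction is second order in HI.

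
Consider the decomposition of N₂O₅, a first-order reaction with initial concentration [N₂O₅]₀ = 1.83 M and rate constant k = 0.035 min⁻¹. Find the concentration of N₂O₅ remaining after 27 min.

0.7113 M

Step 1: For a first-order reaction: [N₂O₅] = [N₂O₅]₀ × e^(-kt)
Step 2: [N₂O₅] = 1.83 × e^(-0.035 × 27)
Step 3: [N₂O₅] = 1.83 × e^(-0.945)
Step 4: [N₂O₅] = 1.83 × 0.38868 = 0.7113 M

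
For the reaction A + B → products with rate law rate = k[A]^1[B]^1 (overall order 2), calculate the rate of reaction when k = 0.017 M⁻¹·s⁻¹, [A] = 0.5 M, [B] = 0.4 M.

0.0034 M/s

Step 1: The rate law is rate = k[A]^1[B]^1, overall order = 1+1 = 2
Step 2: Substitute values: rate = 0.017 × (0.5)^1 × (0.4)^1
Step 3: rate = 0.017 × 0.5 × 0.4 = 0.0034 M/s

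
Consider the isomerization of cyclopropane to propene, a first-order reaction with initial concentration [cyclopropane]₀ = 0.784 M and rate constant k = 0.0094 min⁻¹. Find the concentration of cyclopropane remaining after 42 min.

0.5283 M

Step 1: For a first-order reaction: [cyclopropane] = [cyclopropane]₀ × e^(-kt)
Step 2: [cyclopropane] = 0.784 × e^(-0.0094 × 42)
Step 3: [cyclopropane] = 0.784 × e^(-0.3948)
Step 4: [cyclopropane] = 0.784 × 0.673815 = 0.5283 M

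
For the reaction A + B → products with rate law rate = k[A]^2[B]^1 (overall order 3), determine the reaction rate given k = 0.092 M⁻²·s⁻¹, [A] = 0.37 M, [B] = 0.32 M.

0.00403 M/s

Step 1: The rate law is rate = k[A]^2[B]^1, overall order = 2+1 = 3
Step 2: Substitute values: rate = 0.092 × (0.37)^2 × (0.32)^1
Step 3: rate = 0.092 × 0.1369 × 0.32 = 0.00403034 M/s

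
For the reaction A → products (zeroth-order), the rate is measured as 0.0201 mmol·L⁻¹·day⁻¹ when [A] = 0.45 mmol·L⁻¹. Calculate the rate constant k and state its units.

0.0201 mmol·L⁻¹·day⁻¹

Step 1: For a zeroth-order reaction, rate = k (independent of concentration).
Step 2: k = rate = 0.0201 mmol·L⁻¹·day⁻¹.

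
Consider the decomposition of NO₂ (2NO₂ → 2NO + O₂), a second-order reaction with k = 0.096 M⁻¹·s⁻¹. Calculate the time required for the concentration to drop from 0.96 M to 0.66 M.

4.932 s

Step 1: For second-order: t = (1/[NO₂] - 1/[NO₂]₀)/k
Step 2: t = (1/0.66 - 1/0.96)/0.096
Step 3: t = (1.515 - 1.042)/0.096
Step 4: t = 0.4735/0.096 = 4.932 s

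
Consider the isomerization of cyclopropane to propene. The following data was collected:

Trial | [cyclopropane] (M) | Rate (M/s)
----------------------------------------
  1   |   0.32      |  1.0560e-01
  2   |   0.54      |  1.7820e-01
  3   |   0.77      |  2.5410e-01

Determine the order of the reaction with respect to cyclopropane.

first order (1)

Step 1: Compare trials to find order n where rate₂/rate₁ = ([cyclopropane]₂/[cyclopropane]₁)^n
Step 2: rate₂/rate₁ = 1.7820e-01/1.0560e-01 = 1.688
Step 3: [cyclopropane]₂/[cyclopropane]₁ = 0.54/0.32 = 1.688
Step 4: n = ln(1.688)/ln(1.688) = 1.00 ≈ 1
Step 5: The reaction is first order in cyclopropane.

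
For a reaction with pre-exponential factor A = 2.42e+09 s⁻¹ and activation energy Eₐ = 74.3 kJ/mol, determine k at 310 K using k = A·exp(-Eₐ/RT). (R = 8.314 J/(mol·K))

7.31e-04 s⁻¹

Step 1: Use the Arrhenius equation: k = A × exp(-Eₐ/RT)
Step 2: Convert Eₐ to J/mol: 74.3 kJ/mol = 74300 J/mol
Step 3: Calculate the exponent: -Eₐ/(RT) = -74300/(8.314 × 310) = -28.82817
Step 4: k = 2.42e+09 × exp(-28.82817)
Step 5: k = 2.42e+09 × 3.02054e-13 = 7.3097e-04 s⁻¹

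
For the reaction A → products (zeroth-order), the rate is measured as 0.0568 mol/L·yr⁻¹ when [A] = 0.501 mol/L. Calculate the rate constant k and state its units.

0.0568 mol/L·yr⁻¹

Step 1: For a zeroth-order reaction, rate = k (independent of concentration).
Step 2: k = rate = 0.0568 mol/L·yr⁻¹.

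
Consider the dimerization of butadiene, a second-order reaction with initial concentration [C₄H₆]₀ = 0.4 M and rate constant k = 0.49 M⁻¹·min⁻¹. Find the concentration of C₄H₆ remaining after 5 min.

0.202 M

Step 1: For a second-order reaction: 1/[C₄H₆] = 1/[C₄H₆]₀ + kt
Step 2: 1/[C₄H₆] = 1/0.4 + 0.49 × 5
Step 3: 1/[C₄H₆] = 2.5 + 2.45 = 4.95
Step 4: [C₄H₆] = 1/4.95 = 0.202 M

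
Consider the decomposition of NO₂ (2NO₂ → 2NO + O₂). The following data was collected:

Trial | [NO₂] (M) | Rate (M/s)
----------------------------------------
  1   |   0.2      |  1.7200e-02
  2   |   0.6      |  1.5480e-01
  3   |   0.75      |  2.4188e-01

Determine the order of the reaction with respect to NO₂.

second order (2)

Step 1: Compare trials to find order n where rate₂/rate₁ = ([NO₂]₂/[NO₂]₁)^n
Step 2: rate₂/rate₁ = 1.5480e-01/1.7200e-02 = 9
Step 3: [NO₂]₂/[NO₂]₁ = 0.6/0.2 = 3
Step 4: n = ln(9)/ln(3) = 2.00 ≈ 2
Step 5: The reaction is second order in NO₂.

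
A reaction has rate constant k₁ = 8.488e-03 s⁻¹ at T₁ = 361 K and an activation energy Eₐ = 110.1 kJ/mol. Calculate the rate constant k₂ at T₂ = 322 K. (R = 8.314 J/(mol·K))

9.982e-05 s⁻¹

Step 1: Use the two-temperature Arrhenius form: ln(k₂/k₁) = -Eₐ/R × (1/T₂ - 1/T₁)
Step 2: Convert Eₐ to J/mol: 110.1 kJ/mol = 110100 J/mol
Step 3: 1/T₂ - 1/T₁ = 1/322 - 1/361 = 3.355070e-04 K⁻¹
Step 4: ln(k₂/k₁) = -110100/8.314 × 3.355070e-04 = -4.44303
Step 5: k₂ = k₁ × exp(-4.44303) = 8.488e-03 × 1.17603e-02 = 9.982e-05 s⁻¹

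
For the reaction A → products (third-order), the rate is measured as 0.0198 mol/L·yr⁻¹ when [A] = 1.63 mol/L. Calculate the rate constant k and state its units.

0.004572 (mol/L)⁻²·yr⁻¹

Step 1: rate = k[A]^3, so k = rate / [A]^3.
Step 2: k = 0.0198 / (1.63)^3 = 0.0198 / 4.331.
Step 3: k = 0.004572 (mol/L)⁻²·yr⁻¹.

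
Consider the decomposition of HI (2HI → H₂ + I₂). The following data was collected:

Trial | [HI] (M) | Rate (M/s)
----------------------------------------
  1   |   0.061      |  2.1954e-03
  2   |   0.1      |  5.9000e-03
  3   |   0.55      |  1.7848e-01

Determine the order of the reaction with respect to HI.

second order (2)

Step 1: Compare trials to find order n where rate₂/rate₁ = ([HI]₂/[HI]₁)^n
Step 2: rate₂/rate₁ = 5.9000e-03/2.1954e-03 = 2.687
Step 3: [HI]₂/[HI]₁ = 0.1/0.061 = 1.639
Step 4: n = ln(2.687)/ln(1.639) = 2.00 ≈ 2
Step 5: The reaction is second order in HI.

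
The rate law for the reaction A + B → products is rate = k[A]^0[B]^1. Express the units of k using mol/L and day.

day⁻¹

Step 1: Overall order = 0 + 1 = 1.
Step 2: rate has units mol/L·day⁻¹; [A]^0[B]^1 has units (mol/L)^1.
Step 3: k = rate/([A]^0[B]^1), so units of k = (mol/L)^(1-1)·day⁻¹ = day⁻¹.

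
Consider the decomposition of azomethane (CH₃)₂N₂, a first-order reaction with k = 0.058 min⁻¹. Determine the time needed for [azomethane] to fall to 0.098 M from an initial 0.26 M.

16.82 min

Step 1: For first-order: t = ln([azomethane]₀/[azomethane])/k
Step 2: t = ln(0.26/0.098)/0.058
Step 3: t = ln(2.653)/0.058
Step 4: t = 0.9757/0.058 = 16.82 min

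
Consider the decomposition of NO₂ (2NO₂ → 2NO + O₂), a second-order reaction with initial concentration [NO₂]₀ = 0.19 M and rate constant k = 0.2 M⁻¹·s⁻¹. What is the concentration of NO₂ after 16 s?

0.1182 M

Step 1: For a second-order reaction: 1/[NO₂] = 1/[NO₂]₀ + kt
Step 2: 1/[NO₂] = 1/0.19 + 0.2 × 16
Step 3: 1/[NO₂] = 5.263 + 3.2 = 8.463
Step 4: [NO₂] = 1/8.463 = 0.1182 M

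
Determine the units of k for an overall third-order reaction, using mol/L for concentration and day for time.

(mol/L)⁻²·day⁻¹

Step 1: For overall order n, rate = k × (concentration)^n.
Step 2: Rate has units mol/L·day⁻¹; concentration term has units (mol/L)^3.
Step 3: k = rate / (concentration)^n, so units of k = (mol/L)^(1-3)·day⁻¹ = (mol/L)⁻²·day⁻¹.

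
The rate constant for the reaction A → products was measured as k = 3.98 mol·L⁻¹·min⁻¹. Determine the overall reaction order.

zeroth order (0)

Step 1: The units of k for an nth-order reaction are (concentration)^(1-n)·(time)⁻¹.
Step 2: Here k has units mol·L⁻¹·min⁻¹, so the concentration exponent is 1.
Step 3: 1 - n = 1 ⇒ n = 0. The reaction is zeroth order.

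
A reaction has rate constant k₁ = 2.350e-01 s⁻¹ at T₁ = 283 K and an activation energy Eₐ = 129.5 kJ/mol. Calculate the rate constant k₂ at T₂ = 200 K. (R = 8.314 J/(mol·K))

2.826e-11 s⁻¹

Step 1: Use the two-temperature Arrhenius form: ln(k₂/k₁) = -Eₐ/R × (1/T₂ - 1/T₁)
Step 2: Convert Eₐ to J/mol: 129.5 kJ/mol = 129500 J/mol
Step 3: 1/T₂ - 1/T₁ = 1/200 - 1/283 = 1.466431e-03 K⁻¹
Step 4: ln(k₂/k₁) = -129500/8.314 × 1.466431e-03 = -22.84133
Step 5: k₂ = k₁ × exp(-22.84133) = 2.350e-01 × 1.20264e-10 = 2.826e-11 s⁻¹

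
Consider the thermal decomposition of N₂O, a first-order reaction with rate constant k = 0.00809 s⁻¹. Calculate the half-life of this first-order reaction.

85.68 s

Step 1: For a first-order reaction, t₁/₂ = ln(2)/k
Step 2: t₁/₂ = ln(2)/0.00809
Step 3: t₁/₂ = 0.6931/0.00809 = 85.68 s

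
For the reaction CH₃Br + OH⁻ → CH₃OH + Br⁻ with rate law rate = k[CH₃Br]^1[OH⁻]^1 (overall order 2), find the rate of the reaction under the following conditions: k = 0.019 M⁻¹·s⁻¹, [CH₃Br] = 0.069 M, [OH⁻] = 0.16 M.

0.0002098 M/s

Step 1: The rate law is rate = k[CH₃Br]^1[OH⁻]^1, overall order = 1+1 = 2
Step 2: Substitute values: rate = 0.019 × (0.069)^1 × (0.16)^1
Step 3: rate = 0.019 × 0.069 × 0.16 = 0.00020976 M/s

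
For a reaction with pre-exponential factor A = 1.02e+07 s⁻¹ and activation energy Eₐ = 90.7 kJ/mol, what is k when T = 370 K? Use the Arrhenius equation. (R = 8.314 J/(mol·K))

1.60e-06 s⁻¹

Step 1: Use the Arrhenius equation: k = A × exp(-Eₐ/RT)
Step 2: Convert Eₐ to J/mol: 90.7 kJ/mol = 90700 J/mol
Step 3: Calculate the exponent: -Eₐ/(RT) = -90700/(8.314 × 370) = -29.48462
Step 4: k = 1.02e+07 × exp(-29.48462)
Step 5: k = 1.02e+07 × 1.56672e-13 = 1.5981e-06 s⁻¹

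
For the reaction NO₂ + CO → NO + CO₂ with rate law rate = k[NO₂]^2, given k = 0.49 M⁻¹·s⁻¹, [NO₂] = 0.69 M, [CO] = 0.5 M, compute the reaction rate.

0.2333 M/s

Step 1: The rate law is rate = k[NO₂]^2
Step 2: Note that the rate does not depend on [CO] (zero order in CO).
Step 3: rate = 0.49 × (0.69)^2 = 0.233289 M/s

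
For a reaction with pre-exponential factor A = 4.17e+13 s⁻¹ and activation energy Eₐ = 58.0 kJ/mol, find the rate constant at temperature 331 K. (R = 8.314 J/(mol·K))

2.93e+04 s⁻¹

Step 1: Use the Arrhenius equation: k = A × exp(-Eₐ/RT)
Step 2: Convert Eₐ to J/mol: 58.0 kJ/mol = 58000 J/mol
Step 3: Calculate the exponent: -Eₐ/(RT) = -58000/(8.314 × 331) = -21.07609
Step 4: k = 4.17e+13 × exp(-21.07609)
Step 5: k = 4.17e+13 × 7.02701e-10 = 2.9303e+04 s⁻¹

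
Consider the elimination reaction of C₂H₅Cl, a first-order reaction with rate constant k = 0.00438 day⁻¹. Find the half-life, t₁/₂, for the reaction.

158.3 day

Step 1: For a first-order reaction, t₁/₂ = ln(2)/k
Step 2: t₁/₂ = ln(2)/0.00438
Step 3: t₁/₂ = 0.6931/0.00438 = 158.3 day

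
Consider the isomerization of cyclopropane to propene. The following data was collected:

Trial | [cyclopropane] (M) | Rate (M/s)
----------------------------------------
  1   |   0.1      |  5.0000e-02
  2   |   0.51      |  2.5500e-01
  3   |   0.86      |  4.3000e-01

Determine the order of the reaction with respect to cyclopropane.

first order (1)

Step 1: Compare trials to find order n where rate₂/rate₁ = ([cyclopropane]₂/[cyclopropane]₁)^n
Step 2: rate₂/rate₁ = 2.5500e-01/5.0000e-02 = 5.1
Step 3: [cyclopropane]₂/[cyclopropane]₁ = 0.51/0.1 = 5.1
Step 4: n = ln(5.1)/ln(5.1) = 1.00 ≈ 1
Step 5: The reaction is first order in cyclopropane.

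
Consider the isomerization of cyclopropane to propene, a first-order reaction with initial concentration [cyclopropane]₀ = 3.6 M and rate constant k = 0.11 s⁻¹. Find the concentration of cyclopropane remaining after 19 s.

0.4453 M

Step 1: For a first-order reaction: [cyclopropane] = [cyclopropane]₀ × e^(-kt)
Step 2: [cyclopropane] = 3.6 × e^(-0.11 × 19)
Step 3: [cyclopropane] = 3.6 × e^(-2.09)
Step 4: [cyclopropane] = 3.6 × 0.123687 = 0.4453 M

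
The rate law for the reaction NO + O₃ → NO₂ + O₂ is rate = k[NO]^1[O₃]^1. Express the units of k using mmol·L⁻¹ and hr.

(mmol·L⁻¹)⁻¹·hr⁻¹

Step 1: Overall order = 1 + 1 = 2.
Step 2: rate has units mmol·L⁻¹·hr⁻¹; [NO]^1[O₃]^1 has units (mmol·L⁻¹)^2.
Step 3: k = rate/([NO]^1[O₃]^1), so units of k = (mmol·L⁻¹)^(1-2)·hr⁻¹ = (mmol·L⁻¹)⁻¹·hr⁻¹.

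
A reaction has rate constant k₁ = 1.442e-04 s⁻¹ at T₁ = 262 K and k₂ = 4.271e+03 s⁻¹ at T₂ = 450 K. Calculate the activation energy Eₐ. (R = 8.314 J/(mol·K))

89.7 kJ/mol

Step 1: Use the two-temperature Arrhenius form: ln(k₂/k₁) = -Eₐ/R × (1/T₂ - 1/T₁)
Step 2: ln(k₂/k₁) = ln(4.271e+03/1.442e-04) = ln(2.96186e+07) = 17.2039
Step 3: 1/T₂ - 1/T₁ = 1/450 - 1/262 = -1.594572e-03 K⁻¹
Step 4: Eₐ = -R × ln(k₂/k₁) / (1/T₂ - 1/T₁) = -8.314 × 17.2039 / -1.594572e-03
Step 5: Eₐ = 8.9700e+04 J/mol = 89.7 kJ/mol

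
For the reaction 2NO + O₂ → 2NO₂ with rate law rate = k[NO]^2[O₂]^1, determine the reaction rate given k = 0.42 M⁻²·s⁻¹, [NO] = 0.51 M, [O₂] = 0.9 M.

0.09832 M/s

Step 1: The rate law is rate = k[NO]^2[O₂]^1
Step 2: Substitute: rate = 0.42 × (0.51)^2 × (0.9)^1
Step 3: rate = 0.42 × 0.2601 × 0.9 = 0.0983178 M/s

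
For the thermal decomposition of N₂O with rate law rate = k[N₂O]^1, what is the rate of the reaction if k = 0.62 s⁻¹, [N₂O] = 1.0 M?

0.62 M/s

Step 1: Identify the rate law: rate = k[N₂O]^1
Step 2: Substitute values: rate = 0.62 × (1.0)^1
Step 3: Calculate: rate = 0.62 × 1 = 0.62 M/s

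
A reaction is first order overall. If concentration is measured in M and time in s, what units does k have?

s⁻¹

Step 1: For overall order n, rate = k × (concentration)^n.
Step 2: Rate has units M·s⁻¹; concentration term has units M^1.
Step 3: k = rate / (concentration)^n, so units of k = M^(1-1)·s⁻¹ = s⁻¹.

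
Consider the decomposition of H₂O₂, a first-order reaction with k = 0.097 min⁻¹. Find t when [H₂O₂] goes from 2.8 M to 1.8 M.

4.555 min

Step 1: For first-order: t = ln([H₂O₂]₀/[H₂O₂])/k
Step 2: t = ln(2.8/1.8)/0.097
Step 3: t = ln(1.556)/0.097
Step 4: t = 0.4418/0.097 = 4.555 min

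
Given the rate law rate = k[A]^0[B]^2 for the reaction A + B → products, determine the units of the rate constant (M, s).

M⁻¹·s⁻¹

Step 1: Overall order = 0 + 2 = 2.
Step 2: rate has units M·s⁻¹; [A]^0[B]^2 has units M^2.
Step 3: k = rate/([A]^0[B]^2), so units of k = M^(1-2)·s⁻¹ = M⁻¹·s⁻¹.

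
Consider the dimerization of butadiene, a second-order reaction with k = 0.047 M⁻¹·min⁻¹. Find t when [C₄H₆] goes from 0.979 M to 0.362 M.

37.04 min

Step 1: For second-order: t = (1/[C₄H₆] - 1/[C₄H₆]₀)/k
Step 2: t = (1/0.362 - 1/0.979)/0.047
Step 3: t = (2.762 - 1.021)/0.047
Step 4: t = 1.741/0.047 = 37.04 min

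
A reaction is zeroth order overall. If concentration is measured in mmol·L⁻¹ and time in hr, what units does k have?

mmol·L⁻¹·hr⁻¹

Step 1: For overall order n, rate = k × (concentration)^n.
Step 2: Rate has units mmol·L⁻¹·hr⁻¹; concentration term has units (mmol·L⁻¹)^0.
Step 3: k = rate / (concentration)^n, so units of k = (mmol·L⁻¹)^(1-0)·hr⁻¹ = mmol·L⁻¹·hr⁻¹.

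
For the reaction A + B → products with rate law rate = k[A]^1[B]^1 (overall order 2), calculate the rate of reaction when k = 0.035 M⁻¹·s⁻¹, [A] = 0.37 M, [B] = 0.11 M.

0.001425 M/s

Step 1: The rate law is rate = k[A]^1[B]^1, overall order = 1+1 = 2
Step 2: Substitute values: rate = 0.035 × (0.37)^1 × (0.11)^1
Step 3: rate = 0.035 × 0.37 × 0.11 = 0.0014245 M/s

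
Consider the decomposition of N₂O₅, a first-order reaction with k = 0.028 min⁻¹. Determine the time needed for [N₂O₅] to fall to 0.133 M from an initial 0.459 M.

44.24 min

Step 1: For first-order: t = ln([N₂O₅]₀/[N₂O₅])/k
Step 2: t = ln(0.459/0.133)/0.028
Step 3: t = ln(3.451)/0.028
Step 4: t = 1.239/0.028 = 44.24 min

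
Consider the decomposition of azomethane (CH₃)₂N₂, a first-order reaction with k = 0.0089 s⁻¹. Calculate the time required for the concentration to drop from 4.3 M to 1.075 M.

155.8 s

Step 1: For first-order: t = ln([azomethane]₀/[azomethane])/k
Step 2: t = ln(4.3/1.075)/0.0089
Step 3: t = ln(4)/0.0089
Step 4: t = 1.386/0.0089 = 155.8 s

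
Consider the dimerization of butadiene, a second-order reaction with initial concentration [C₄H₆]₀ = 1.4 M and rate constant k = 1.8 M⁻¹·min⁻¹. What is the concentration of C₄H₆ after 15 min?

0.03608 M

Step 1: For a second-order reaction: 1/[C₄H₆] = 1/[C₄H₆]₀ + kt
Step 2: 1/[C₄H₆] = 1/1.4 + 1.8 × 15
Step 3: 1/[C₄H₆] = 0.7143 + 27 = 27.71
Step 4: [C₄H₆] = 1/27.71 = 0.03608 M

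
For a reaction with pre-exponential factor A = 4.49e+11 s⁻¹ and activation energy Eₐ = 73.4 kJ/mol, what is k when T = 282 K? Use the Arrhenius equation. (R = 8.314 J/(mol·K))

1.14e-02 s⁻¹

Step 1: Use the Arrhenius equation: k = A × exp(-Eₐ/RT)
Step 2: Convert Eₐ to J/mol: 73.4 kJ/mol = 73400 J/mol
Step 3: Calculate the exponent: -Eₐ/(RT) = -73400/(8.314 × 282) = -31.30667
Step 4: k = 4.49e+11 × exp(-31.30667)
Step 5: k = 4.49e+11 × 2.53330e-14 = 1.1375e-02 s⁻¹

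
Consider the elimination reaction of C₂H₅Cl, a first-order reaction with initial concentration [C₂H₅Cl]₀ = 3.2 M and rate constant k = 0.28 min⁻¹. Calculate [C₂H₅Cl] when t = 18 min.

0.02072 M

Step 1: For a first-order reaction: [C₂H₅Cl] = [C₂H₅Cl]₀ × e^(-kt)
Step 2: [C₂H₅Cl] = 3.2 × e^(-0.28 × 18)
Step 3: [C₂H₅Cl] = 3.2 × e^(-5.04)
Step 4: [C₂H₅Cl] = 3.2 × 0.00647375 = 0.02072 M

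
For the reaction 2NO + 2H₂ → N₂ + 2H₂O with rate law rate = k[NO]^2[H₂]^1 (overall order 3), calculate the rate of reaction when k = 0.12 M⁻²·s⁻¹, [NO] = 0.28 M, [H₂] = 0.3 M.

0.002822 M/s

Step 1: The rate law is rate = k[NO]^2[H₂]^1, overall order = 2+1 = 3
Step 2: Substitute values: rate = 0.12 × (0.28)^2 × (0.3)^1
Step 3: rate = 0.12 × 0.0784 × 0.3 = 0.0028224 M/s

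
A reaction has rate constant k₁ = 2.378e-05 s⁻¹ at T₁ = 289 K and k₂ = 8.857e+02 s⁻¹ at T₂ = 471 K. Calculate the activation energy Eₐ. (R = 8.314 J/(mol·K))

108.4 kJ/mol

Step 1: Use the two-temperature Arrhenius form: ln(k₂/k₁) = -Eₐ/R × (1/T₂ - 1/T₁)
Step 2: ln(k₂/k₁) = ln(8.857e+02/2.378e-05) = ln(3.72456e+07) = 17.433
Step 3: 1/T₂ - 1/T₁ = 1/471 - 1/289 = -1.337065e-03 K⁻¹
Step 4: Eₐ = -R × ln(k₂/k₁) / (1/T₂ - 1/T₁) = -8.314 × 17.433 / -1.337065e-03
Step 5: Eₐ = 1.0840e+05 J/mol = 108.4 kJ/mol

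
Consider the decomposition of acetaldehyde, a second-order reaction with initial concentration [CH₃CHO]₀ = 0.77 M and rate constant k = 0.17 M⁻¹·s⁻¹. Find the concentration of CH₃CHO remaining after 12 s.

0.2995 M

Step 1: For a second-order reaction: 1/[CH₃CHO] = 1/[CH₃CHO]₀ + kt
Step 2: 1/[CH₃CHO] = 1/0.77 + 0.17 × 12
Step 3: 1/[CH₃CHO] = 1.299 + 2.04 = 3.339
Step 4: [CH₃CHO] = 1/3.339 = 0.2995 M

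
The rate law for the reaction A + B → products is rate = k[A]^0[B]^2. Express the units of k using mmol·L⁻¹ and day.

(mmol·L⁻¹)⁻¹·day⁻¹

Step 1: Overall order = 0 + 2 = 2.
Step 2: rate has units mmol·L⁻¹·day⁻¹; [A]^0[B]^2 has units (mmol·L⁻¹)^2.
Step 3: k = rate/([A]^0[B]^2), so units of k = (mmol·L⁻¹)^(1-2)·day⁻¹ = (mmol·L⁻¹)⁻¹·day⁻¹.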